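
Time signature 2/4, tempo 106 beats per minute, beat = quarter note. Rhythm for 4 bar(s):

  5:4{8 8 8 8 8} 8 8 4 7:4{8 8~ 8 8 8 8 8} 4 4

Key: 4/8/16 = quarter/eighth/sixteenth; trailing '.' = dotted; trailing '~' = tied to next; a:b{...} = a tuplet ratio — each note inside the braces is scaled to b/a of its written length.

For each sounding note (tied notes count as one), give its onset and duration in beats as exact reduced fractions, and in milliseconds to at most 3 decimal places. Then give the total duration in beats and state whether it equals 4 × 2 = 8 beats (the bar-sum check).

1) 0.0ms=0b +226.415ms=2/5b
2) 226.415ms=2/5b +226.415ms=2/5b
3) 452.83ms=4/5b +226.415ms=2/5b
4) 679.245ms=6/5b +226.415ms=2/5b
5) 905.66ms=8/5b +226.415ms=2/5b
6) 1132.075ms=2b +283.019ms=1/2b
7) 1415.094ms=5/2b +283.019ms=1/2b
8) 1698.113ms=3b +566.038ms=1b
9) 2264.151ms=4b +161.725ms=2/7b
10) 2425.876ms=30/7b +323.45ms=4/7b
11) 2749.326ms=34/7b +161.725ms=2/7b
12) 2911.051ms=36/7b +161.725ms=2/7b
13) 3072.776ms=38/7b +161.725ms=2/7b
14) 3234.501ms=40/7b +161.725ms=2/7b
15) 3396.226ms=6b +566.038ms=1b
16) 3962.264ms=7b +566.038ms=1b
Σ=8b of 8 (106bpm 2/4) — PASS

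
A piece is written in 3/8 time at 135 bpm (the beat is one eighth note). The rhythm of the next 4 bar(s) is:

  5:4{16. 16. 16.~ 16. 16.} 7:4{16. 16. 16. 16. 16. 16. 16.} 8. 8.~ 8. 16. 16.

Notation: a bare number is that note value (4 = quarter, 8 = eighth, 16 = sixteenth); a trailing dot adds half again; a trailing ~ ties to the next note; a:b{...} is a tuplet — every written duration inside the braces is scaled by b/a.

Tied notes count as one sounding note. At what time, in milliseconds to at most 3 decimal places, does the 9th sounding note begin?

1. 0.0ms @ 0 + 266.667ms (3/5)
2. 266.667ms @ 3/5 + 266.667ms (3/5)
3. 533.333ms @ 6/5 + 533.333ms (6/5)
4. 1066.667ms @ 12/5 + 266.667ms (3/5)
5. 1333.333ms @ 3 + 190.476ms (3/7)
6. 1523.81ms @ 24/7 + 190.476ms (3/7)
7. 1714.286ms @ 27/7 + 190.476ms (3/7)
8. 1904.762ms @ 30/7 + 190.476ms (3/7)
9. 2095.238ms @ 33/7 + 190.476ms (3/7)
10. 2285.714ms @ 36/7 + 190.476ms (3/7)
11. 2476.19ms @ 39/7 + 190.476ms (3/7)
12. 2666.667ms @ 6 + 666.667ms (3/2)
13. 3333.333ms @ 15/2 + 1333.333ms (3)
14. 4666.667ms @ 21/2 + 333.333ms (3/4)
15. 5000.0ms @ 45/4 + 333.333ms (3/4)

note 9 onset = 33/7b = 2095.238ms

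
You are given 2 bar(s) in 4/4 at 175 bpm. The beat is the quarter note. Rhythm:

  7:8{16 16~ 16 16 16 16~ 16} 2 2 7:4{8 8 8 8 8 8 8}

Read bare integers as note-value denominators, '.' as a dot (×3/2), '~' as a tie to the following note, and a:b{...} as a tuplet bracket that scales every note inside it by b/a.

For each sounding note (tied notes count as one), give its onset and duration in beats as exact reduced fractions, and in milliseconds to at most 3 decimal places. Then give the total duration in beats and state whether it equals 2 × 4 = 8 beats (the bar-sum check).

1) 0.0ms=0b +97.959ms=2/7b
2) 97.959ms=2/7b +195.918ms=4/7b
3) 293.878ms=6/7b +97.959ms=2/7b
4) 391.837ms=8/7b +97.959ms=2/7b
5) 489.796ms=10/7b +195.918ms=4/7b
6) 685.714ms=2b +685.714ms=2b
7) 1371.429ms=4b +685.714ms=2b
8) 2057.143ms=6b +97.959ms=2/7b
9) 2155.102ms=44/7b +97.959ms=2/7b
10) 2253.061ms=46/7b +97.959ms=2/7b
11) 2351.02ms=48/7b +97.959ms=2/7b
12) 2448.98ms=50/7b +97.959ms=2/7b
13) 2546.939ms=52/7b +97.959ms=2/7b
14) 2644.898ms=54/7b +97.959ms=2/7b
Σ=8b of 8 (175bpm 4/4) — PASS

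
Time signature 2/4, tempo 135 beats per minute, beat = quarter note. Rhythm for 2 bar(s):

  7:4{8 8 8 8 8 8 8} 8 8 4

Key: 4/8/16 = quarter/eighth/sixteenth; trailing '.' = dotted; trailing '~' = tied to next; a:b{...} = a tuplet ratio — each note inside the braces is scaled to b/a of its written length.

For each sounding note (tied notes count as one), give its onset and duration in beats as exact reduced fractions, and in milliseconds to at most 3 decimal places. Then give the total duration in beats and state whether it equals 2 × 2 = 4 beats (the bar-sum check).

1) 0.0ms=0b +126.984ms=2/7b
2) 126.984ms=2/7b +126.984ms=2/7b
3) 253.968ms=4/7b +126.984ms=2/7b
4) 380.952ms=6/7b +126.984ms=2/7b
5) 507.937ms=8/7b +126.984ms=2/7b
6) 634.921ms=10/7b +126.984ms=2/7b
7) 761.905ms=12/7b +126.984ms=2/7b
8) 888.889ms=2b +222.222ms=1/2b
9) 1111.111ms=5/2b +222.222ms=1/2b
10) 1333.333ms=3b +444.444ms=1b
Σ=4b of 4 (135bpm 2/4) — PASS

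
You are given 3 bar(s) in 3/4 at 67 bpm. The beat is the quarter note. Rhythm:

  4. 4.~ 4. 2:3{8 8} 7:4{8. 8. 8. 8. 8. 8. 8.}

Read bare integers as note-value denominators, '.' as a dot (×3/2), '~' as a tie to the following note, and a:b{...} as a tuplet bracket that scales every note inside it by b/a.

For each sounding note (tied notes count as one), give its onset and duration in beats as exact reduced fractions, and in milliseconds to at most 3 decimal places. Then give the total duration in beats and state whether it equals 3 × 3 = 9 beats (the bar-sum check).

1) 0.0ms=0b +1343.284ms=3/2b
2) 1343.284ms=3/2b +2686.567ms=3b
3) 4029.851ms=9/2b +671.642ms=3/4b
4) 4701.493ms=21/4b +671.642ms=3/4b
5) 5373.134ms=6b +383.795ms=3/7b
6) 5756.93ms=45/7b +383.795ms=3/7b
7) 6140.725ms=48/7b +383.795ms=3/7b
8) 6524.52ms=51/7b +383.795ms=3/7b
9) 6908.316ms=54/7b +383.795ms=3/7b
10) 7292.111ms=57/7b +383.795ms=3/7b
11) 7675.906ms=60/7b +383.795ms=3/7b
Σ=9b of 9 (67bpm 3/4) — PASS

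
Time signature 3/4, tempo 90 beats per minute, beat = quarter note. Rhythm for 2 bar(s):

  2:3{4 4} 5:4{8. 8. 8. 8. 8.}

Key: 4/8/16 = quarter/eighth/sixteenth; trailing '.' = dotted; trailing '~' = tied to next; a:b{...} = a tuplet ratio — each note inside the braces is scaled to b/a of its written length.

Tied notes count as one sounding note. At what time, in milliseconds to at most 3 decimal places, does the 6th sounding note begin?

1. 0.0ms @ 0 + 1000.0ms (3/2)
2. 1000.0ms @ 3/2 + 1000.0ms (3/2)
3. 2000.0ms @ 3 + 400.0ms (3/5)
4. 2400.0ms @ 18/5 + 400.0ms (3/5)
5. 2800.0ms @ 21/5 + 400.0ms (3/5)
6. 3200.0ms @ 24/5 + 400.0ms (3/5)
7. 3600.0ms @ 27/5 + 400.0ms (3/5)

note 6 onset = 24/5b = 3200.0ms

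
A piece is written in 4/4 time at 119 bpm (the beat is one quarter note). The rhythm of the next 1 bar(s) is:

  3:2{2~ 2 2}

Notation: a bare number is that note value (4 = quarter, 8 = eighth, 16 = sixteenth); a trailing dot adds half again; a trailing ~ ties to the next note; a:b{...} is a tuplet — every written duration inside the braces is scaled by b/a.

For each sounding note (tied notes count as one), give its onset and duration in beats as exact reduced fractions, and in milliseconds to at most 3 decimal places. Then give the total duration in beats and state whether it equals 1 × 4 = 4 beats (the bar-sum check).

1) 0.0ms=0b +1344.538ms=8/3b
2) 1344.538ms=8/3b +672.269ms=4/3b
Σ=4b of 4 (119bpm 4/4) — PASS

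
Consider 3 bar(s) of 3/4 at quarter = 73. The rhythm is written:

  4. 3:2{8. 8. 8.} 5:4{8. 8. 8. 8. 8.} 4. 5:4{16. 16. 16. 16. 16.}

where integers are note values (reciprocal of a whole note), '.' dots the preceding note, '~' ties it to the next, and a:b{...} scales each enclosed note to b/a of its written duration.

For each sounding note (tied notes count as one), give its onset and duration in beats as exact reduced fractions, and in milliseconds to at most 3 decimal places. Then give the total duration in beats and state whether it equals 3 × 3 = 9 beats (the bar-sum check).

1) 0.0ms=0b +1232.877ms=3/2b
2) 1232.877ms=3/2b +410.959ms=1/2b
3) 1643.836ms=2b +410.959ms=1/2b
4) 2054.795ms=5/2b +410.959ms=1/2b
5) 2465.753ms=3b +493.151ms=3/5b
6) 2958.904ms=18/5b +493.151ms=3/5b
7) 3452.055ms=21/5b +493.151ms=3/5b
8) 3945.205ms=24/5b +493.151ms=3/5b
9) 4438.356ms=27/5b +493.151ms=3/5b
10) 4931.507ms=6b +1232.877ms=3/2b
11) 6164.384ms=15/2b +246.575ms=3/10b
12) 6410.959ms=39/5b +246.575ms=3/10b
13) 6657.534ms=81/10b +246.575ms=3/10b
14) 6904.11ms=42/5b +246.575ms=3/10b
15) 7150.685ms=87/10b +246.575ms=3/10b
Σ=9b of 9 (73bpm 3/4) — PASS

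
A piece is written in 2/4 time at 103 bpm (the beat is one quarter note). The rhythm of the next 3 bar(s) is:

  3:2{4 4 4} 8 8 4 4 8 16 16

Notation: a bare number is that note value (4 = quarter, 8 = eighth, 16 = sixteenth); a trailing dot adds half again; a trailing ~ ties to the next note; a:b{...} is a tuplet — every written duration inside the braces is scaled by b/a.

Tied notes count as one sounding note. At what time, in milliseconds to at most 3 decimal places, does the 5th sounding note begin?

note 5 onset = 5/2b = 1456.311ms

1. 0.0ms @ 0 + 388.35ms (2/3)
2. 388.35ms @ 2/3 + 388.35ms (2/3)
3. 776.699ms @ 4/3 + 388.35ms (2/3)
4. 1165.049ms @ 2 + 291.262ms (1/2)
5. 1456.311ms @ 5/2 + 291.262ms (1/2)
6. 1747.573ms @ 3 + 582.524ms (1)
7. 2330.097ms @ 4 + 582.524ms (1)
8. 2912.621ms @ 5 + 291.262ms (1/2)
9. 3203.883ms @ 11/2 + 145.631ms (1/4)
10. 3349.515ms @ 23/4 + 145.631ms (1/4)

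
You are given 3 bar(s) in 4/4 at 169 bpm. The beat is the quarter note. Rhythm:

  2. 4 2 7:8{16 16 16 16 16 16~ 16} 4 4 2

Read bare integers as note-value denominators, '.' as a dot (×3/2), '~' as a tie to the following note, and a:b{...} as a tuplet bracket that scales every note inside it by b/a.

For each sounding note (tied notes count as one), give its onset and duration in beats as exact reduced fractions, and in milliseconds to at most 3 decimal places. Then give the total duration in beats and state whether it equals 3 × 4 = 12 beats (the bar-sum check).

1) 0.0ms=0b +1065.089ms=3b
2) 1065.089ms=3b +355.03ms=1b
3) 1420.118ms=4b +710.059ms=2b
4) 2130.178ms=6b +101.437ms=2/7b
5) 2231.615ms=44/7b +101.437ms=2/7b
6) 2333.052ms=46/7b +101.437ms=2/7b
7) 2434.489ms=48/7b +101.437ms=2/7b
8) 2535.926ms=50/7b +101.437ms=2/7b
9) 2637.363ms=52/7b +202.874ms=4/7b
10) 2840.237ms=8b +355.03ms=1b
11) 3195.266ms=9b +355.03ms=1b
12) 3550.296ms=10b +710.059ms=2b
Σ=12b of 12 (169bpm 4/4) — PASS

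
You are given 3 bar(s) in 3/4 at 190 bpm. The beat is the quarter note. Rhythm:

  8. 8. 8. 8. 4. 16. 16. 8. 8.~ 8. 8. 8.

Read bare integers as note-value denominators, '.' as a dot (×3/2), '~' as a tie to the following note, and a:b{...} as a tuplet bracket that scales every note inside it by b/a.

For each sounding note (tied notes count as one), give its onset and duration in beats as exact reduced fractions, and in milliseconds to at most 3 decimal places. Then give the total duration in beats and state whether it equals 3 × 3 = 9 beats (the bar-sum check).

1) 0.0ms=0b +236.842ms=3/4b
2) 236.842ms=3/4b +236.842ms=3/4b
3) 473.684ms=3/2b +236.842ms=3/4b
4) 710.526ms=9/4b +236.842ms=3/4b
5) 947.368ms=3b +473.684ms=3/2b
6) 1421.053ms=9/2b +118.421ms=3/8b
7) 1539.474ms=39/8b +118.421ms=3/8b
8) 1657.895ms=21/4b +236.842ms=3/4b
9) 1894.737ms=6b +473.684ms=3/2b
10) 2368.421ms=15/2b +236.842ms=3/4b
11) 2605.263ms=33/4b +236.842ms=3/4b
Σ=9b of 9 (190bpm 3/4) — PASS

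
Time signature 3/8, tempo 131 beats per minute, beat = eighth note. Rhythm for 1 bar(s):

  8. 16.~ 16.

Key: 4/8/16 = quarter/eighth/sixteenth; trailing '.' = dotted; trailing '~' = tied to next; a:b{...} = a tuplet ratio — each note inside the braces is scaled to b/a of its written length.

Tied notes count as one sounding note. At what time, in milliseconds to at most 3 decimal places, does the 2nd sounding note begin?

note 2 onset = 3/2b = 687.023ms

1. 0.0ms @ 0 + 687.023ms (3/2)
2. 687.023ms @ 3/2 + 687.023ms (3/2)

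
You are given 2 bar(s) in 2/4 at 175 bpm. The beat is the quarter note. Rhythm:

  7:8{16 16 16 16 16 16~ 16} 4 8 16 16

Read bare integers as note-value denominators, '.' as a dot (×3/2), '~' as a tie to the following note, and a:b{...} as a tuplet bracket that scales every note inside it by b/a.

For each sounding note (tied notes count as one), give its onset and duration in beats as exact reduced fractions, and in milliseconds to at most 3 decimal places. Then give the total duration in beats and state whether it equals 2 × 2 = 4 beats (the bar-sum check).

1) 0.0ms=0b +97.959ms=2/7b
2) 97.959ms=2/7b +97.959ms=2/7b
3) 195.918ms=4/7b +97.959ms=2/7b
4) 293.878ms=6/7b +97.959ms=2/7b
5) 391.837ms=8/7b +97.959ms=2/7b
6) 489.796ms=10/7b +195.918ms=4/7b
7) 685.714ms=2b +342.857ms=1b
8) 1028.571ms=3b +171.429ms=1/2b
9) 1200.0ms=7/2b +85.714ms=1/4b
10) 1285.714ms=15/4b +85.714ms=1/4b
Σ=4b of 4 (175bpm 2/4) — PASS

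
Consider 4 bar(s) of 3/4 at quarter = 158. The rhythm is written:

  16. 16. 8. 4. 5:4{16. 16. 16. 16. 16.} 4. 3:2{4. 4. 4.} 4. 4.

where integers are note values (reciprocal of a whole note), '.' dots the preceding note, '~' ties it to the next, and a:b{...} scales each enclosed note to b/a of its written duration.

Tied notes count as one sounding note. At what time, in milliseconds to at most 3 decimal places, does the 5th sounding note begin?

note 5 onset = 3b = 1139.241ms

1. 0.0ms @ 0 + 142.405ms (3/8)
2. 142.405ms @ 3/8 + 142.405ms (3/8)
3. 284.81ms @ 3/4 + 284.81ms (3/4)
4. 569.62ms @ 3/2 + 569.62ms (3/2)
5. 1139.241ms @ 3 + 113.924ms (3/10)
6. 1253.165ms @ 33/10 + 113.924ms (3/10)
7. 1367.089ms @ 18/5 + 113.924ms (3/10)
8. 1481.013ms @ 39/10 + 113.924ms (3/10)
9. 1594.937ms @ 21/5 + 113.924ms (3/10)
10. 1708.861ms @ 9/2 + 569.62ms (3/2)
11. 2278.481ms @ 6 + 379.747ms (1)
12. 2658.228ms @ 7 + 379.747ms (1)
13. 3037.975ms @ 8 + 379.747ms (1)
14. 3417.722ms @ 9 + 569.62ms (3/2)
15. 3987.342ms @ 21/2 + 569.62ms (3/2)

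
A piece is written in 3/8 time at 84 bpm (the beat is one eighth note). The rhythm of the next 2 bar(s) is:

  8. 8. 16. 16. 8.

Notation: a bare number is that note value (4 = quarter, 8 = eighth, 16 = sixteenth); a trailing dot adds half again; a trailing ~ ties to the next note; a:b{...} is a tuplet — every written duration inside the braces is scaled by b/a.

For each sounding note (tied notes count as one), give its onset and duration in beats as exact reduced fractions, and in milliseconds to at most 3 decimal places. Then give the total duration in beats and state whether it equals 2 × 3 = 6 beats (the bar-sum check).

1) 0.0ms=0b +1071.429ms=3/2b
2) 1071.429ms=3/2b +1071.429ms=3/2b
3) 2142.857ms=3b +535.714ms=3/4b
4) 2678.571ms=15/4b +535.714ms=3/4b
5) 3214.286ms=9/2b +1071.429ms=3/2b
Σ=6b of 6 (84bpm 3/8) — PASS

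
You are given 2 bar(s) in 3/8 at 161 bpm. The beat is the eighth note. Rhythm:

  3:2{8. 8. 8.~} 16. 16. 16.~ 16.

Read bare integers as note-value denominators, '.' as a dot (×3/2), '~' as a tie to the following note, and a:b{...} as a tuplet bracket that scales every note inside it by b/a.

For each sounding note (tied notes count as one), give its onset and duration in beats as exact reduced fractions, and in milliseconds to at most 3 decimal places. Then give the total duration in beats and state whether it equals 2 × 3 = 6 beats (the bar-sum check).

1) 0.0ms=0b +372.671ms=1b
2) 372.671ms=1b +372.671ms=1b
3) 745.342ms=2b +652.174ms=7/4b
4) 1397.516ms=15/4b +279.503ms=3/4b
5) 1677.019ms=9/2b +559.006ms=3/2b
Σ=6b of 6 (161bpm 3/8) — PASS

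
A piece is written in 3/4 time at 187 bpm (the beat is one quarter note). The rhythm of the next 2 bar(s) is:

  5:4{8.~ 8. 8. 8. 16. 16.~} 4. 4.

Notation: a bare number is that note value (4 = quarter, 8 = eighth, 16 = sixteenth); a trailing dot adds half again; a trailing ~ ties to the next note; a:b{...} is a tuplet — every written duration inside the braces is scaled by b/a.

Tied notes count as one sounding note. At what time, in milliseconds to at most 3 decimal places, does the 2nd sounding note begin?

1. 0.0ms @ 0 + 385.027ms (6/5)
2. 385.027ms @ 6/5 + 192.513ms (3/5)
3. 577.54ms @ 9/5 + 192.513ms (3/5)
4. 770.053ms @ 12/5 + 96.257ms (3/10)
5. 866.31ms @ 27/10 + 577.54ms (9/5)
6. 1443.85ms @ 9/2 + 481.283ms (3/2)

note 2 onset = 6/5b = 385.027ms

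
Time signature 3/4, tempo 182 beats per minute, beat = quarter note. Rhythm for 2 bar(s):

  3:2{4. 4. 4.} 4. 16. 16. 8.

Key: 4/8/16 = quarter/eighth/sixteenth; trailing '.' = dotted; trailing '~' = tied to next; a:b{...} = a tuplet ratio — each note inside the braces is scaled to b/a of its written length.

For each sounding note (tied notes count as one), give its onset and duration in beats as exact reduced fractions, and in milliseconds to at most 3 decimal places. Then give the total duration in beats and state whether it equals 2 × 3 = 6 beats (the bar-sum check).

1) 0.0ms=0b +329.67ms=1b
2) 329.67ms=1b +329.67ms=1b
3) 659.341ms=2b +329.67ms=1b
4) 989.011ms=3b +494.505ms=3/2b
5) 1483.516ms=9/2b +123.626ms=3/8b
6) 1607.143ms=39/8b +123.626ms=3/8b
7) 1730.769ms=21/4b +247.253ms=3/4b
Σ=6b of 6 (182bpm 3/4) — PASS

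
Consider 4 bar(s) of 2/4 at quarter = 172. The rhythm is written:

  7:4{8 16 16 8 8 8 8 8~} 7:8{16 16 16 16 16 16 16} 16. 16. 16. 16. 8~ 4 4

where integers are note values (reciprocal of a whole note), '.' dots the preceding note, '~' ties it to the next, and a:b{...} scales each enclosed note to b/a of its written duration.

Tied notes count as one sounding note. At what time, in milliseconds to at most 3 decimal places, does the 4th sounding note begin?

note 4 onset = 4/7b = 199.336ms

1. 0.0ms @ 0 + 99.668ms (2/7)
2. 99.668ms @ 2/7 + 49.834ms (1/7)
3. 149.502ms @ 3/7 + 49.834ms (1/7)
4. 199.336ms @ 4/7 + 99.668ms (2/7)
5. 299.003ms @ 6/7 + 99.668ms (2/7)
6. 398.671ms @ 8/7 + 99.668ms (2/7)
7. 498.339ms @ 10/7 + 99.668ms (2/7)
8. 598.007ms @ 12/7 + 199.336ms (4/7)
9. 797.342ms @ 16/7 + 99.668ms (2/7)
10. 897.01ms @ 18/7 + 99.668ms (2/7)
11. 996.678ms @ 20/7 + 99.668ms (2/7)
12. 1096.346ms @ 22/7 + 99.668ms (2/7)
13. 1196.013ms @ 24/7 + 99.668ms (2/7)
14. 1295.681ms @ 26/7 + 99.668ms (2/7)
15. 1395.349ms @ 4 + 130.814ms (3/8)
16. 1526.163ms @ 35/8 + 130.814ms (3/8)
17. 1656.977ms @ 19/4 + 130.814ms (3/8)
18. 1787.791ms @ 41/8 + 130.814ms (3/8)
19. 1918.605ms @ 11/2 + 523.256ms (3/2)
20. 2441.86ms @ 7 + 348.837ms (1)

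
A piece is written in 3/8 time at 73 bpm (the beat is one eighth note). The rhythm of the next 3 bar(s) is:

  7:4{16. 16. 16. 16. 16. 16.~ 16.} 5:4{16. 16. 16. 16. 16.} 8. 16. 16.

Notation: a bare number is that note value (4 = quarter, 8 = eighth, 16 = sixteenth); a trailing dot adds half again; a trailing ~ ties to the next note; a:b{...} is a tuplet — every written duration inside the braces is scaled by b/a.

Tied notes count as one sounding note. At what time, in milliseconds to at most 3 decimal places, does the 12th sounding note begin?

1. 0.0ms @ 0 + 352.25ms (3/7)
2. 352.25ms @ 3/7 + 352.25ms (3/7)
3. 704.501ms @ 6/7 + 352.25ms (3/7)
4. 1056.751ms @ 9/7 + 352.25ms (3/7)
5. 1409.002ms @ 12/7 + 352.25ms (3/7)
6. 1761.252ms @ 15/7 + 704.501ms (6/7)
7. 2465.753ms @ 3 + 493.151ms (3/5)
8. 2958.904ms @ 18/5 + 493.151ms (3/5)
9. 3452.055ms @ 21/5 + 493.151ms (3/5)
10. 3945.205ms @ 24/5 + 493.151ms (3/5)
11. 4438.356ms @ 27/5 + 493.151ms (3/5)
12. 4931.507ms @ 6 + 1232.877ms (3/2)
13. 6164.384ms @ 15/2 + 616.438ms (3/4)
14. 6780.822ms @ 33/4 + 616.438ms (3/4)

note 12 onset = 6b = 4931.507ms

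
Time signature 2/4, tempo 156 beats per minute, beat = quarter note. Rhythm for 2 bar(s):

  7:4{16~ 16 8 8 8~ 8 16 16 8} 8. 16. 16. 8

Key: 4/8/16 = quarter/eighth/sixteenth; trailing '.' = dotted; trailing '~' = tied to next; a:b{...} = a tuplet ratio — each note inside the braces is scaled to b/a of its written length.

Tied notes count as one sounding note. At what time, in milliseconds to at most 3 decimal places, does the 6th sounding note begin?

1. 0.0ms @ 0 + 109.89ms (2/7)
2. 109.89ms @ 2/7 + 109.89ms (2/7)
3. 219.78ms @ 4/7 + 109.89ms (2/7)
4. 329.67ms @ 6/7 + 219.78ms (4/7)
5. 549.451ms @ 10/7 + 54.945ms (1/7)
6. 604.396ms @ 11/7 + 54.945ms (1/7)
7. 659.341ms @ 12/7 + 109.89ms (2/7)
8. 769.231ms @ 2 + 288.462ms (3/4)
9. 1057.692ms @ 11/4 + 144.231ms (3/8)
10. 1201.923ms @ 25/8 + 144.231ms (3/8)
11. 1346.154ms @ 7/2 + 192.308ms (1/2)

note 6 onset = 11/7b = 604.396ms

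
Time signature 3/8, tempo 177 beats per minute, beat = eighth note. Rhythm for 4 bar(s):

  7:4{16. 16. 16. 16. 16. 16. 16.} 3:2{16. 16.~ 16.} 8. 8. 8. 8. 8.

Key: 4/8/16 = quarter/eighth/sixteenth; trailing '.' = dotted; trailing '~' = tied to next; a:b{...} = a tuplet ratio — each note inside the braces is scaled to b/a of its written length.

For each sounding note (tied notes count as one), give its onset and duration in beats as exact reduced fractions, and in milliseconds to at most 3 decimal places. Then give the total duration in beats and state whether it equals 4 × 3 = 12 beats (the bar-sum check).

1) 0.0ms=0b +145.278ms=3/7b
2) 145.278ms=3/7b +145.278ms=3/7b
3) 290.557ms=6/7b +145.278ms=3/7b
4) 435.835ms=9/7b +145.278ms=3/7b
5) 581.114ms=12/7b +145.278ms=3/7b
6) 726.392ms=15/7b +145.278ms=3/7b
7) 871.671ms=18/7b +145.278ms=3/7b
8) 1016.949ms=3b +169.492ms=1/2b
9) 1186.441ms=7/2b +338.983ms=1b
10) 1525.424ms=9/2b +508.475ms=3/2b
11) 2033.898ms=6b +508.475ms=3/2b
12) 2542.373ms=15/2b +508.475ms=3/2b
13) 3050.847ms=9b +508.475ms=3/2b
14) 3559.322ms=21/2b +508.475ms=3/2b
Σ=12b of 12 (177bpm 3/8) — PASS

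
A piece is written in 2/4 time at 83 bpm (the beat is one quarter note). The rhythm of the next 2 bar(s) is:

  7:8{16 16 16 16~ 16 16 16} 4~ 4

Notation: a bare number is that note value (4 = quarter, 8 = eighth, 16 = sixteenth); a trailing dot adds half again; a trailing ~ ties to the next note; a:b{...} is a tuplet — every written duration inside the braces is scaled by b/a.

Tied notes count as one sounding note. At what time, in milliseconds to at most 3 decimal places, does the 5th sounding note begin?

1. 0.0ms @ 0 + 206.54ms (2/7)
2. 206.54ms @ 2/7 + 206.54ms (2/7)
3. 413.081ms @ 4/7 + 206.54ms (2/7)
4. 619.621ms @ 6/7 + 413.081ms (4/7)
5. 1032.702ms @ 10/7 + 206.54ms (2/7)
6. 1239.243ms @ 12/7 + 206.54ms (2/7)
7. 1445.783ms @ 2 + 1445.783ms (2)

note 5 onset = 10/7b = 1032.702ms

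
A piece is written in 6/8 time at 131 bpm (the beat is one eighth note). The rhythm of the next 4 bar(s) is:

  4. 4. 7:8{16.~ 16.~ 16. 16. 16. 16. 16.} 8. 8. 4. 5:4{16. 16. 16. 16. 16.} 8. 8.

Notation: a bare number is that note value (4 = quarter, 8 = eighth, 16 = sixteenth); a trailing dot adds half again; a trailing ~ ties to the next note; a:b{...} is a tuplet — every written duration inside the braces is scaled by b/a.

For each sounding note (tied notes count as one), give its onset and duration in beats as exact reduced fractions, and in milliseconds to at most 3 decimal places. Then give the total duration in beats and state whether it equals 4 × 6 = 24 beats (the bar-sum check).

1) 0.0ms=0b +1374.046ms=3b
2) 1374.046ms=3b +1374.046ms=3b
3) 2748.092ms=6b +1177.754ms=18/7b
4) 3925.845ms=60/7b +392.585ms=6/7b
5) 4318.43ms=66/7b +392.585ms=6/7b
6) 4711.014ms=72/7b +392.585ms=6/7b
7) 5103.599ms=78/7b +392.585ms=6/7b
8) 5496.183ms=12b +687.023ms=3/2b
9) 6183.206ms=27/2b +687.023ms=3/2b
10) 6870.229ms=15b +1374.046ms=3b
11) 8244.275ms=18b +274.809ms=3/5b
12) 8519.084ms=93/5b +274.809ms=3/5b
13) 8793.893ms=96/5b +274.809ms=3/5b
14) 9068.702ms=99/5b +274.809ms=3/5b
15) 9343.511ms=102/5b +274.809ms=3/5b
16) 9618.321ms=21b +687.023ms=3/2b
17) 10305.344ms=45/2b +687.023ms=3/2b
Σ=24b of 24 (131bpm 6/8) — PASS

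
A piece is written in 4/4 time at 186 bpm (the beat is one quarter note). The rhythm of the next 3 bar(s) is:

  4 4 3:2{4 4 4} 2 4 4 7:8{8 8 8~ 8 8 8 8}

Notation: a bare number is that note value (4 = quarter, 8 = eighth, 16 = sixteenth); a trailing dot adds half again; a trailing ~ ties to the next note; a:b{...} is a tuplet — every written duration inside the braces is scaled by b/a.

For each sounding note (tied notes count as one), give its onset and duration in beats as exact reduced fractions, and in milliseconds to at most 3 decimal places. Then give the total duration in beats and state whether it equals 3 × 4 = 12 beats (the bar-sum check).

1) 0.0ms=0b +322.581ms=1b
2) 322.581ms=1b +322.581ms=1b
3) 645.161ms=2b +215.054ms=2/3b
4) 860.215ms=8/3b +215.054ms=2/3b
5) 1075.269ms=10/3b +215.054ms=2/3b
6) 1290.323ms=4b +645.161ms=2b
7) 1935.484ms=6b +322.581ms=1b
8) 2258.065ms=7b +322.581ms=1b
9) 2580.645ms=8b +184.332ms=4/7b
10) 2764.977ms=60/7b +184.332ms=4/7b
11) 2949.309ms=64/7b +368.664ms=8/7b
12) 3317.972ms=72/7b +184.332ms=4/7b
13) 3502.304ms=76/7b +184.332ms=4/7b
14) 3686.636ms=80/7b +184.332ms=4/7b
Σ=12b of 12 (186bpm 4/4) — PASS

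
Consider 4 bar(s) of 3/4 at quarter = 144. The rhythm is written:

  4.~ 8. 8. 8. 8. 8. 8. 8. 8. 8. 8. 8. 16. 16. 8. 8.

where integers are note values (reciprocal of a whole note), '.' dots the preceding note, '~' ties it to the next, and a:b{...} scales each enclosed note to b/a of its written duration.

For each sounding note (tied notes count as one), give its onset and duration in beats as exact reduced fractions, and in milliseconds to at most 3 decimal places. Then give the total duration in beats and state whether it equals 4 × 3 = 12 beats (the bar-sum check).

1) 0.0ms=0b +937.5ms=9/4b
2) 937.5ms=9/4b +312.5ms=3/4b
3) 1250.0ms=3b +312.5ms=3/4b
4) 1562.5ms=15/4b +312.5ms=3/4b
5) 1875.0ms=9/2b +312.5ms=3/4b
6) 2187.5ms=21/4b +312.5ms=3/4b
7) 2500.0ms=6b +312.5ms=3/4b
8) 2812.5ms=27/4b +312.5ms=3/4b
9) 3125.0ms=15/2b +312.5ms=3/4b
10) 3437.5ms=33/4b +312.5ms=3/4b
11) 3750.0ms=9b +312.5ms=3/4b
12) 4062.5ms=39/4b +156.25ms=3/8b
13) 4218.75ms=81/8b +156.25ms=3/8b
14) 4375.0ms=21/2b +312.5ms=3/4b
15) 4687.5ms=45/4b +312.5ms=3/4b
Σ=12b of 12 (144bpm 3/4) — PASS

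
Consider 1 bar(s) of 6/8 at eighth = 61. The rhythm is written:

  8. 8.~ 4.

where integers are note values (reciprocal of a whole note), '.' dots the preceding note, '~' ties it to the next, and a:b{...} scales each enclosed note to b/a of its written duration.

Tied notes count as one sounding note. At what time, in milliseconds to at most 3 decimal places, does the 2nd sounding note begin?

1. 0.0ms @ 0 + 1475.41ms (3/2)
2. 1475.41ms @ 3/2 + 4426.23ms (9/2)

note 2 onset = 3/2b = 1475.41ms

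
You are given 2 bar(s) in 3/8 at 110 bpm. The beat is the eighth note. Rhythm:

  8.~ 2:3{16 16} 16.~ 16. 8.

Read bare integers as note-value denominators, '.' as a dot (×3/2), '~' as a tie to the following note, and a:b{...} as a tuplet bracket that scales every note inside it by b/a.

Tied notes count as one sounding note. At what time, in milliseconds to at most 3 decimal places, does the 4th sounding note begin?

1. 0.0ms @ 0 + 1227.273ms (9/4)
2. 1227.273ms @ 9/4 + 409.091ms (3/4)
3. 1636.364ms @ 3 + 818.182ms (3/2)
4. 2454.545ms @ 9/2 + 818.182ms (3/2)

note 4 onset = 9/2b = 2454.545ms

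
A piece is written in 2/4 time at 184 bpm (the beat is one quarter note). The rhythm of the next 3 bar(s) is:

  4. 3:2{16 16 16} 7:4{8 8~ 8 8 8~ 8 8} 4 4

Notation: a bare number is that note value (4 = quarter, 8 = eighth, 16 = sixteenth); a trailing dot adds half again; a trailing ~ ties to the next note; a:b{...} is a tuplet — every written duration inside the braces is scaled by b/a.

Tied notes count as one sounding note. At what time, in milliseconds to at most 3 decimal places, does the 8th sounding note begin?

1. 0.0ms @ 0 + 489.13ms (3/2)
2. 489.13ms @ 3/2 + 54.348ms (1/6)
3. 543.478ms @ 5/3 + 54.348ms (1/6)
4. 597.826ms @ 11/6 + 54.348ms (1/6)
5. 652.174ms @ 2 + 93.168ms (2/7)
6. 745.342ms @ 16/7 + 186.335ms (4/7)
7. 931.677ms @ 20/7 + 93.168ms (2/7)
8. 1024.845ms @ 22/7 + 186.335ms (4/7)
9. 1211.18ms @ 26/7 + 93.168ms (2/7)
10. 1304.348ms @ 4 + 326.087ms (1)
11. 1630.435ms @ 5 + 326.087ms (1)

note 8 onset = 22/7b = 1024.845ms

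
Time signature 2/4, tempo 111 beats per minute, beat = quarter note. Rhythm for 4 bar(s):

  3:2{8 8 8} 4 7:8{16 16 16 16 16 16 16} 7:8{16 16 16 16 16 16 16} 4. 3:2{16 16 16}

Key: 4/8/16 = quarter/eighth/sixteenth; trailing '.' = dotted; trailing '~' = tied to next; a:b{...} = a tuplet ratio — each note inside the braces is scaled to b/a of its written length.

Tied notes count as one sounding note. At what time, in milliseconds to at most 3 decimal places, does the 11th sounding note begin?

note 11 onset = 26/7b = 2007.722ms

1. 0.0ms @ 0 + 180.18ms (1/3)
2. 180.18ms @ 1/3 + 180.18ms (1/3)
3. 360.36ms @ 2/3 + 180.18ms (1/3)
4. 540.541ms @ 1 + 540.541ms (1)
5. 1081.081ms @ 2 + 154.44ms (2/7)
6. 1235.521ms @ 16/7 + 154.44ms (2/7)
7. 1389.961ms @ 18/7 + 154.44ms (2/7)
8. 1544.402ms @ 20/7 + 154.44ms (2/7)
9. 1698.842ms @ 22/7 + 154.44ms (2/7)
10. 1853.282ms @ 24/7 + 154.44ms (2/7)
11. 2007.722ms @ 26/7 + 154.44ms (2/7)
12. 2162.162ms @ 4 + 154.44ms (2/7)
13. 2316.602ms @ 30/7 + 154.44ms (2/7)
14. 2471.042ms @ 32/7 + 154.44ms (2/7)
15. 2625.483ms @ 34/7 + 154.44ms (2/7)
16. 2779.923ms @ 36/7 + 154.44ms (2/7)
17. 2934.363ms @ 38/7 + 154.44ms (2/7)
18. 3088.803ms @ 40/7 + 154.44ms (2/7)
19. 3243.243ms @ 6 + 810.811ms (3/2)
20. 4054.054ms @ 15/2 + 90.09ms (1/6)
21. 4144.144ms @ 23/3 + 90.09ms (1/6)
22. 4234.234ms @ 47/6 + 90.09ms (1/6)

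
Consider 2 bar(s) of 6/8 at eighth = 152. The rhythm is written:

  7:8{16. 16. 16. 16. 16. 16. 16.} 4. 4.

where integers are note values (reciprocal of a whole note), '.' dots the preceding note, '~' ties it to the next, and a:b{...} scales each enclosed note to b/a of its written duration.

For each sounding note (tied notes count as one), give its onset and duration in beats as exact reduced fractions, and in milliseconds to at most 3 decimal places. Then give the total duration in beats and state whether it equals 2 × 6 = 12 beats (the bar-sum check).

1) 0.0ms=0b +338.346ms=6/7b
2) 338.346ms=6/7b +338.346ms=6/7b
3) 676.692ms=12/7b +338.346ms=6/7b
4) 1015.038ms=18/7b +338.346ms=6/7b
5) 1353.383ms=24/7b +338.346ms=6/7b
6) 1691.729ms=30/7b +338.346ms=6/7b
7) 2030.075ms=36/7b +338.346ms=6/7b
8) 2368.421ms=6b +1184.211ms=3b
9) 3552.632ms=9b +1184.211ms=3b
Σ=12b of 12 (152bpm 6/8) — PASS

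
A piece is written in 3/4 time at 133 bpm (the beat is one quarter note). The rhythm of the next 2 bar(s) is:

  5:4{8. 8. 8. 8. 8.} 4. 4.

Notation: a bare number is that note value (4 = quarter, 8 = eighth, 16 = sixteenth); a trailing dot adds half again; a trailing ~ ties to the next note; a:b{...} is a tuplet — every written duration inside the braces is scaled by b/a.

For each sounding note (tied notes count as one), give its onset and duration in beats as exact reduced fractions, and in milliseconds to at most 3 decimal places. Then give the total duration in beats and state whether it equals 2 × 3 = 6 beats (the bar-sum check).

1) 0.0ms=0b +270.677ms=3/5b
2) 270.677ms=3/5b +270.677ms=3/5b
3) 541.353ms=6/5b +270.677ms=3/5b
4) 812.03ms=9/5b +270.677ms=3/5b
5) 1082.707ms=12/5b +270.677ms=3/5b
6) 1353.383ms=3b +676.692ms=3/2b
7) 2030.075ms=9/2b +676.692ms=3/2b
Σ=6b of 6 (133bpm 3/4) — PASS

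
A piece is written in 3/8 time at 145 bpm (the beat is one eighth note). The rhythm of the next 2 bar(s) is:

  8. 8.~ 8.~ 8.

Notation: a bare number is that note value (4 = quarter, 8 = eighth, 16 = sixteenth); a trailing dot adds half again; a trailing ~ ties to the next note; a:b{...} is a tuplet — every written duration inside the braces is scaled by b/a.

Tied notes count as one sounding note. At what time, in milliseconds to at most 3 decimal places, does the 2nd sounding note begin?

note 2 onset = 3/2b = 620.69ms

1. 0.0ms @ 0 + 620.69ms (3/2)
2. 620.69ms @ 3/2 + 1862.069ms (9/2)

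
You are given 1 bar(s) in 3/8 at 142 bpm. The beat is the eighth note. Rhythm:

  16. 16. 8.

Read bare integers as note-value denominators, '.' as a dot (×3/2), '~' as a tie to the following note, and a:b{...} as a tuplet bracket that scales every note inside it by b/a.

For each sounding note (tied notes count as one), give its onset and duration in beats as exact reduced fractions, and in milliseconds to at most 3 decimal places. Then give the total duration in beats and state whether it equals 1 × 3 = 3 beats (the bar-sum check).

1) 0.0ms=0b +316.901ms=3/4b
2) 316.901ms=3/4b +316.901ms=3/4b
3) 633.803ms=3/2b +633.803ms=3/2b
Σ=3b of 3 (142bpm 3/8) — PASS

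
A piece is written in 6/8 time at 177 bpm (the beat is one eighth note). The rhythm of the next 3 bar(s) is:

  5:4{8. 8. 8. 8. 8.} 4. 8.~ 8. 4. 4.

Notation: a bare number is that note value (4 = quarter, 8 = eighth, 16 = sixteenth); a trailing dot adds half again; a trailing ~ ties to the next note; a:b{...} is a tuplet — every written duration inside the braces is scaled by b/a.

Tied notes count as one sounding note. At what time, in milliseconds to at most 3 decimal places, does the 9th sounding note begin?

1. 0.0ms @ 0 + 406.78ms (6/5)
2. 406.78ms @ 6/5 + 406.78ms (6/5)
3. 813.559ms @ 12/5 + 406.78ms (6/5)
4. 1220.339ms @ 18/5 + 406.78ms (6/5)
5. 1627.119ms @ 24/5 + 406.78ms (6/5)
6. 2033.898ms @ 6 + 1016.949ms (3)
7. 3050.847ms @ 9 + 1016.949ms (3)
8. 4067.797ms @ 12 + 1016.949ms (3)
9. 5084.746ms @ 15 + 1016.949ms (3)

note 9 onset = 15b = 5084.746ms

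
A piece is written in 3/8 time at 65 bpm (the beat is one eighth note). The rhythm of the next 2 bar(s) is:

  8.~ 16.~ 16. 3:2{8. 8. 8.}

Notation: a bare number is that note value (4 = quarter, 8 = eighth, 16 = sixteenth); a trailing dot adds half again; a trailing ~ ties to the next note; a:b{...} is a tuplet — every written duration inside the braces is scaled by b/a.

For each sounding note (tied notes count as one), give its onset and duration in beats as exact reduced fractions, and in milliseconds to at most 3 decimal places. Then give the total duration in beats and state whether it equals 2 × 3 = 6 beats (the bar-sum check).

1) 0.0ms=0b +2769.231ms=3b
2) 2769.231ms=3b +923.077ms=1b
3) 3692.308ms=4b +923.077ms=1b
4) 4615.385ms=5b +923.077ms=1b
Σ=6b of 6 (65bpm 3/8) — PASS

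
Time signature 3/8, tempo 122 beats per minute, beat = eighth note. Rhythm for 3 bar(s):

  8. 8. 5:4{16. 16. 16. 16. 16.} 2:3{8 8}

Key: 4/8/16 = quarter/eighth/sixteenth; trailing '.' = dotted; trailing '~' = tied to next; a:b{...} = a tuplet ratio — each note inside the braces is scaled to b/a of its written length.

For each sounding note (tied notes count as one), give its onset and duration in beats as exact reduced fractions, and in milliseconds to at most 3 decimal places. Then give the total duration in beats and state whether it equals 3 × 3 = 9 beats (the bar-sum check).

1) 0.0ms=0b +737.705ms=3/2b
2) 737.705ms=3/2b +737.705ms=3/2b
3) 1475.41ms=3b +295.082ms=3/5b
4) 1770.492ms=18/5b +295.082ms=3/5b
5) 2065.574ms=21/5b +295.082ms=3/5b
6) 2360.656ms=24/5b +295.082ms=3/5b
7) 2655.738ms=27/5b +295.082ms=3/5b
8) 2950.82ms=6b +737.705ms=3/2b
9) 3688.525ms=15/2b +737.705ms=3/2b
Σ=9b of 9 (122bpm 3/8) — PASS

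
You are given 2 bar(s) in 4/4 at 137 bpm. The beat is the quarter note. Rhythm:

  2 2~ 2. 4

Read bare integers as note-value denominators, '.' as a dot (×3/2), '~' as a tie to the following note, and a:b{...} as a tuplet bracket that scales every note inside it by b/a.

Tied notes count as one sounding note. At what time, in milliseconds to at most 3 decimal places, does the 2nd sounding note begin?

note 2 onset = 2b = 875.912ms

1. 0.0ms @ 0 + 875.912ms (2)
2. 875.912ms @ 2 + 2189.781ms (5)
3. 3065.693ms @ 7 + 437.956ms (1)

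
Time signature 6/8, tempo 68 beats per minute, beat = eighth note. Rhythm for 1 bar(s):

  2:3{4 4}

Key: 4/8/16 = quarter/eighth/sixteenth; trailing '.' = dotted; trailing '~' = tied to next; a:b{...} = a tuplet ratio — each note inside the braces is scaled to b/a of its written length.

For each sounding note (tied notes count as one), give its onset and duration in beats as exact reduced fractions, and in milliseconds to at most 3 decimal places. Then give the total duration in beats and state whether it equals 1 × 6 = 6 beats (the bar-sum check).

1) 0.0ms=0b +2647.059ms=3b
2) 2647.059ms=3b +2647.059ms=3b
Σ=6b of 6 (68bpm 6/8) — PASS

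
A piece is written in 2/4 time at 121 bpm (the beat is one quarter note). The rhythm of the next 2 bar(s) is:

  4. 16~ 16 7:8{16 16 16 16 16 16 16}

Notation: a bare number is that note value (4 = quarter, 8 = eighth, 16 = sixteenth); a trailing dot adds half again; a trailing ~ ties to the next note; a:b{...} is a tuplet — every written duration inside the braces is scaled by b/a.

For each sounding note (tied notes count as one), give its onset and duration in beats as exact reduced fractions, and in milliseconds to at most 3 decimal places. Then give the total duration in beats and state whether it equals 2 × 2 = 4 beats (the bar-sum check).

1) 0.0ms=0b +743.802ms=3/2b
2) 743.802ms=3/2b +247.934ms=1/2b
3) 991.736ms=2b +141.677ms=2/7b
4) 1133.412ms=16/7b +141.677ms=2/7b
5) 1275.089ms=18/7b +141.677ms=2/7b
6) 1416.765ms=20/7b +141.677ms=2/7b
7) 1558.442ms=22/7b +141.677ms=2/7b
8) 1700.118ms=24/7b +141.677ms=2/7b
9) 1841.795ms=26/7b +141.677ms=2/7b
Σ=4b of 4 (121bpm 2/4) — PASS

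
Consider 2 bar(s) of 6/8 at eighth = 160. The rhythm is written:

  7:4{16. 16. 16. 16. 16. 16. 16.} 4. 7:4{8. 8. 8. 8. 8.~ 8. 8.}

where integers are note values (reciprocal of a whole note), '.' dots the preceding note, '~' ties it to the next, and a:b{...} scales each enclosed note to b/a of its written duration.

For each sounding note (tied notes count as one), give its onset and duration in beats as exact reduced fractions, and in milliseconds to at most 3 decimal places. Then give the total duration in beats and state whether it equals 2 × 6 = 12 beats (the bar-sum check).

1) 0.0ms=0b +160.714ms=3/7b
2) 160.714ms=3/7b +160.714ms=3/7b
3) 321.429ms=6/7b +160.714ms=3/7b
4) 482.143ms=9/7b +160.714ms=3/7b
5) 642.857ms=12/7b +160.714ms=3/7b
6) 803.571ms=15/7b +160.714ms=3/7b
7) 964.286ms=18/7b +160.714ms=3/7b
8) 1125.0ms=3b +1125.0ms=3b
9) 2250.0ms=6b +321.429ms=6/7b
10) 2571.429ms=48/7b +321.429ms=6/7b
11) 2892.857ms=54/7b +321.429ms=6/7b
12) 3214.286ms=60/7b +321.429ms=6/7b
13) 3535.714ms=66/7b +642.857ms=12/7b
14) 4178.571ms=78/7b +321.429ms=6/7b
Σ=12b of 12 (160bpm 6/8) — PASS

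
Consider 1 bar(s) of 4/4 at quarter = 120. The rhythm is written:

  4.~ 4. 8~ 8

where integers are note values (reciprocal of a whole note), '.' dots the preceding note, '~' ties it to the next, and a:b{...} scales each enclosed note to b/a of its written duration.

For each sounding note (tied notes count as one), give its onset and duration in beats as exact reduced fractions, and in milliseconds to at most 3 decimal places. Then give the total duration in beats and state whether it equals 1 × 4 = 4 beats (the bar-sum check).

1) 0.0ms=0b +1500.0ms=3b
2) 1500.0ms=3b +500.0ms=1b
Σ=4b of 4 (120bpm 4/4) — PASS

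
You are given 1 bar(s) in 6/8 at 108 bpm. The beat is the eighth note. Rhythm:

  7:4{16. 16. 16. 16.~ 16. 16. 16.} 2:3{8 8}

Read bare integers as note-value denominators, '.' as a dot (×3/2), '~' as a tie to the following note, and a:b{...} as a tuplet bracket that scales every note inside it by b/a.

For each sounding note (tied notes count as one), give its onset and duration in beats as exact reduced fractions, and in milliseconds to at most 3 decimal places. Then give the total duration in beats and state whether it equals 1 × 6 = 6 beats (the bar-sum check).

1) 0.0ms=0b +238.095ms=3/7b
2) 238.095ms=3/7b +238.095ms=3/7b
3) 476.19ms=6/7b +238.095ms=3/7b
4) 714.286ms=9/7b +476.19ms=6/7b
5) 1190.476ms=15/7b +238.095ms=3/7b
6) 1428.571ms=18/7b +238.095ms=3/7b
7) 1666.667ms=3b +833.333ms=3/2b
8) 2500.0ms=9/2b +833.333ms=3/2b
Σ=6b of 6 (108bpm 6/8) — PASS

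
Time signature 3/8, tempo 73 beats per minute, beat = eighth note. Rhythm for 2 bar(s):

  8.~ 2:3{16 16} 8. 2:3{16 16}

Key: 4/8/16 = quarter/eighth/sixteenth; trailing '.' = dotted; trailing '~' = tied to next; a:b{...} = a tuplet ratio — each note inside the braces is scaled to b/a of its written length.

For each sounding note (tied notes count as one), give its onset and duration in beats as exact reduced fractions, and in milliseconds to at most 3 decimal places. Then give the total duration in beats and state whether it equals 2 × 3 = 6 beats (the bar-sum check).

1) 0.0ms=0b +1849.315ms=9/4b
2) 1849.315ms=9/4b +616.438ms=3/4b
3) 2465.753ms=3b +1232.877ms=3/2b
4) 3698.63ms=9/2b +616.438ms=3/4b
5) 4315.068ms=21/4b +616.438ms=3/4b
Σ=6b of 6 (73bpm 3/8) — PASS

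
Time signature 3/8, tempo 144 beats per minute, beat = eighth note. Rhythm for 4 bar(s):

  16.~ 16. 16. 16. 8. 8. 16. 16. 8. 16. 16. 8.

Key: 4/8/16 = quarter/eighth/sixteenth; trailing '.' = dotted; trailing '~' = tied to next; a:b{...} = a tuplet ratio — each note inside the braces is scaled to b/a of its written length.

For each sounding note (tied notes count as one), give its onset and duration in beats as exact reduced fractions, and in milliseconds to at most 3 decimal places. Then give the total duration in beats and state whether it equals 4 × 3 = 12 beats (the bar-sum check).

1) 0.0ms=0b +625.0ms=3/2b
2) 625.0ms=3/2b +312.5ms=3/4b
3) 937.5ms=9/4b +312.5ms=3/4b
4) 1250.0ms=3b +625.0ms=3/2b
5) 1875.0ms=9/2b +625.0ms=3/2b
6) 2500.0ms=6b +312.5ms=3/4b
7) 2812.5ms=27/4b +312.5ms=3/4b
8) 3125.0ms=15/2b +625.0ms=3/2b
9) 3750.0ms=9b +312.5ms=3/4b
10) 4062.5ms=39/4b +312.5ms=3/4b
11) 4375.0ms=21/2b +625.0ms=3/2b
Σ=12b of 12 (144bpm 3/8) — PASS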